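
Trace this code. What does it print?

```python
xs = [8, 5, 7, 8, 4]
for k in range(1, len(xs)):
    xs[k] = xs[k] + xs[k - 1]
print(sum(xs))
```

k=1: xs[1] = 5+8 = 13 → [8, 13, 7, 8, 4]
k=2: xs[2] = 7+13 = 20 → [8, 13, 20, 8, 4]
k=3: xs[3] = 8+20 = 28 → [8, 13, 20, 28, 4]
k=4: xs[4] = 4+28 = 32 → [8, 13, 20, 28, 32]
sum = 101

101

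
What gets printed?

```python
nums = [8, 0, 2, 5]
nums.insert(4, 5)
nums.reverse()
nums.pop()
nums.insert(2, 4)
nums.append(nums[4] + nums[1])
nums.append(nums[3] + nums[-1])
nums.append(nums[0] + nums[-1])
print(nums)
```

insert 5 at 4 → [8, 0, 2, 5, 5]
reverse → [5, 5, 2, 0, 8]
pop() removes 8 → [5, 5, 2, 0]
insert 4 at 2 → [5, 5, 4, 2, 0]
append nums[4]+nums[1] = 0+5 = 5 → [5, 5, 4, 2, 0, 5]
append nums[3]+nums[-1] = 2+5 = 7 → [5, 5, 4, 2, 0, 5, 7]
append nums[0]+nums[-1] = 5+7 = 12 → [5, 5, 4, 2, 0, 5, 7, 12]

[5, 5, 4, 2, 0, 5, 7, 12]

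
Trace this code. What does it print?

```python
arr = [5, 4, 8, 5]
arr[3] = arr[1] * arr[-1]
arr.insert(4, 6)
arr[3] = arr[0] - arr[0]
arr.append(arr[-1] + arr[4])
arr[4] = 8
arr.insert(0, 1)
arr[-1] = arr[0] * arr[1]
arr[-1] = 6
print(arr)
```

arr[3] = arr[1]*arr[-1] = 4*5 = 20 → [5, 4, 8, 20]
insert 6 at 4 → [5, 4, 8, 20, 6]
arr[3] = arr[0]-arr[0] = 5-5 = 0 → [5, 4, 8, 0, 6]
append arr[-1]+arr[4] = 6+6 = 12 → [5, 4, 8, 0, 6, 12]
arr[4] = 8 → [5, 4, 8, 0, 8, 12]
insert 1 at 0 → [1, 5, 4, 8, 0, 8, 12]
arr[-1] = arr[0]*arr[1] = 1*5 = 5 → [1, 5, 4, 8, 0, 8, 5]
arr[-1] = 6 → [1, 5, 4, 8, 0, 8, 6]

[1, 5, 4, 8, 0, 8, 6]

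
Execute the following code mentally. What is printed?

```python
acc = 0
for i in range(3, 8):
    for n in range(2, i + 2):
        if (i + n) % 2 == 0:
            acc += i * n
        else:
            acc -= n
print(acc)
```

i=3,n=2: odd sum, acc = 0-2 = -2
i=3,n=3: even sum, acc = (-2)+9 = 7
i=3,n=4: odd sum, acc = 7-4 = 3
i=4,n=2: even sum, acc = 3+8 = 11
i=4,n=3: odd sum, acc = 11-3 = 8
i=4,n=4: even sum, acc = 8+16 = 24
i=4,n=5: odd sum, acc = 24-5 = 19
i=5,n=2: odd sum, acc = 19-2 = 17
i=5,n=3: even sum, acc = 17+15 = 32
i=5,n=4: odd sum, acc = 32-4 = 28
i=5,n=5: even sum, acc = 28+25 = 53
i=5,n=6: odd sum, acc = 53-6 = 47
i=6,n=2: even sum, acc = 47+12 = 59
i=6,n=3: odd sum, acc = 59-3 = 56
i=6,n=4: even sum, acc = 56+24 = 80
i=6,n=5: odd sum, acc = 80-5 = 75
i=6,n=6: even sum, acc = 75+36 = 111
i=6,n=7: odd sum, acc = 111-7 = 104
i=7,n=2: odd sum, acc = 104-2 = 102
i=7,n=3: even sum, acc = 102+21 = 123
i=7,n=4: odd sum, acc = 123-4 = 119
i=7,n=5: even sum, acc = 119+35 = 154
i=7,n=6: odd sum, acc = 154-6 = 148
i=7,n=7: even sum, acc = 148+49 = 197
i=7,n=8: odd sum, acc = 197-8 = 189

189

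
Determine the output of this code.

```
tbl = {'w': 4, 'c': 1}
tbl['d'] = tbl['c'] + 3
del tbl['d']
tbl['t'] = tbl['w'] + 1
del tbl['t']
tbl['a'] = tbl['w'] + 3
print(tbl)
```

tbl['d'] = tbl['c']+3 = 4 → {'w': 4, 'c': 1, 'd': 4}
del 'd' → {'w': 4, 'c': 1}
tbl['t'] = tbl['w']+1 = 5 → {'w': 4, 'c': 1, 't': 5}
del 't' → {'w': 4, 'c': 1}
tbl['a'] = tbl['w']+3 = 7 → {'w': 4, 'c': 1, 'a': 7}

{'w': 4, 'c': 1, 'a': 7}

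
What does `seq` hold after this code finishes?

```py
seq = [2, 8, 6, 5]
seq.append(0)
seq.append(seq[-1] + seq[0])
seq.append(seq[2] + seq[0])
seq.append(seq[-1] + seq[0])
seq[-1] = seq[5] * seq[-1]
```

append 0 → [2, 8, 6, 5, 0]
append seq[-1]+seq[0] = 0+2 = 2 → [2, 8, 6, 5, 0, 2]
append seq[2]+seq[0] = 6+2 = 8 → [2, 8, 6, 5, 0, 2, 8]
append seq[-1]+seq[0] = 8+2 = 10 → [2, 8, 6, 5, 0, 2, 8, 10]
seq[-1] = seq[5]*seq[-1] = 2*10 = 20 → [2, 8, 6, 5, 0, 2, 8, 20]

[2, 8, 6, 5, 0, 2, 8, 20]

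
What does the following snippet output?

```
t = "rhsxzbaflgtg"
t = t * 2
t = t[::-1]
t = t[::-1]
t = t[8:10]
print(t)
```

repeat ×2 → 'rhsxzbaflgtgrhsxzbaflgtg'
reverse → 'gtglfabzxshrgtglfabzxshr'
reverse → 'rhsxzbaflgtgrhsxzbaflgtg'
slice [8:10] → 'lg'

lg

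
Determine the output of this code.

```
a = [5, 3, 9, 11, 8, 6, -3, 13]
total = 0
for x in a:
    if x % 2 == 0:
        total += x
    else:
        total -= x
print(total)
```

-24

x=5: not even, total = 0-5 = -5
x=3: not even, total = (-5)-3 = -8
x=9: not even, total = (-8)-9 = -17
x=11: not even, total = (-17)-11 = -28
x=8: even, total = (-28)+8 = -20
x=6: even, total = (-20)+6 = -14
x=-3: not even, total = (-14)-(-3) = -11
x=13: not even, total = (-11)-13 = -24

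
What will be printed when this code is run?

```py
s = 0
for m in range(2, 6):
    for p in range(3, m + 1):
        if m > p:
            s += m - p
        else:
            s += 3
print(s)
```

m=3,p=3: not 3>3, s = 0+3 = 3
m=4,p=3: 4>3, s = 3+1 = 4
m=4,p=4: not 4>4, s = 4+3 = 7
m=5,p=3: 5>3, s = 7+2 = 9
m=5,p=4: 5>4, s = 9+1 = 10
m=5,p=5: not 5>5, s = 10+3 = 13

13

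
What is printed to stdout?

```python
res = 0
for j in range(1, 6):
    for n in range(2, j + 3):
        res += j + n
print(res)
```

145

j=1,n=2: res = 0+3 = 3
j=1,n=3: res = 3+4 = 7
j=2,n=2: res = 7+4 = 11
j=2,n=3: res = 11+5 = 16
j=2,n=4: res = 16+6 = 22
j=3,n=2: res = 22+5 = 27
j=3,n=3: res = 27+6 = 33
j=3,n=4: res = 33+7 = 40
j=3,n=5: res = 40+8 = 48
j=4,n=2: res = 48+6 = 54
j=4,n=3: res = 54+7 = 61
j=4,n=4: res = 61+8 = 69
j=4,n=5: res = 69+9 = 78
j=4,n=6: res = 78+10 = 88
j=5,n=2: res = 88+7 = 95
j=5,n=3: res = 95+8 = 103
j=5,n=4: res = 103+9 = 112
j=5,n=5: res = 112+10 = 122
j=5,n=6: res = 122+11 = 133
j=5,n=7: res = 133+12 = 145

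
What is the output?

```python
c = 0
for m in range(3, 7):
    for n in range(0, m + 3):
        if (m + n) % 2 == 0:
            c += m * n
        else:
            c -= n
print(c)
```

m=3,n=0: odd sum, c = 0-0 = 0
m=3,n=1: even sum, c = 0+3 = 3
m=3,n=2: odd sum, c = 3-2 = 1
m=3,n=3: even sum, c = 1+9 = 10
m=3,n=4: odd sum, c = 10-4 = 6
m=3,n=5: even sum, c = 6+15 = 21
m=4,n=0: even sum, c = 21+0 = 21
m=4,n=1: odd sum, c = 21-1 = 20
m=4,n=2: even sum, c = 20+8 = 28
m=4,n=3: odd sum, c = 28-3 = 25
m=4,n=4: even sum, c = 25+16 = 41
m=4,n=5: odd sum, c = 41-5 = 36
m=4,n=6: even sum, c = 36+24 = 60
m=5,n=0: odd sum, c = 60-0 = 60
m=5,n=1: even sum, c = 60+5 = 65
m=5,n=2: odd sum, c = 65-2 = 63
m=5,n=3: even sum, c = 63+15 = 78
m=5,n=4: odd sum, c = 78-4 = 74
m=5,n=5: even sum, c = 74+25 = 99
m=5,n=6: odd sum, c = 99-6 = 93
m=5,n=7: even sum, c = 93+35 = 128
m=6,n=0: even sum, c = 128+0 = 128
m=6,n=1: odd sum, c = 128-1 = 127
m=6,n=2: even sum, c = 127+12 = 139
m=6,n=3: odd sum, c = 139-3 = 136
m=6,n=4: even sum, c = 136+24 = 160
m=6,n=5: odd sum, c = 160-5 = 155
m=6,n=6: even sum, c = 155+36 = 191
m=6,n=7: odd sum, c = 191-7 = 184
m=6,n=8: even sum, c = 184+48 = 232

232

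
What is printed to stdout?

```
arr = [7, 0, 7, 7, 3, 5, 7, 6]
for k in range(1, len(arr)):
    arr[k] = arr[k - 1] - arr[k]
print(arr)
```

k=1: arr[1] = 7-0 = 7 → [7, 7, 7, 7, 3, 5, 7, 6]
k=2: arr[2] = 7-7 = 0 → [7, 7, 0, 7, 3, 5, 7, 6]
k=3: arr[3] = 0-7 = -7 → [7, 7, 0, -7, 3, 5, 7, 6]
k=4: arr[4] = (-7)-3 = -10 → [7, 7, 0, -7, -10, 5, 7, 6]
k=5: arr[5] = (-10)-5 = -15 → [7, 7, 0, -7, -10, -15, 7, 6]
k=6: arr[6] = (-15)-7 = -22 → [7, 7, 0, -7, -10, -15, -22, 6]
k=7: arr[7] = (-22)-6 = -28 → [7, 7, 0, -7, -10, -15, -22, -28]

[7, 7, 0, -7, -10, -15, -22, -28]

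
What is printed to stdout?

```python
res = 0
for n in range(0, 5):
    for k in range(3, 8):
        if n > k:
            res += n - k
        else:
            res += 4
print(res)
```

n=0,k=3: not 0>3, res = 0+4 = 4
n=0,k=4: not 0>4, res = 4+4 = 8
n=0,k=5: not 0>5, res = 8+4 = 12
n=0,k=6: not 0>6, res = 12+4 = 16
n=0,k=7: not 0>7, res = 16+4 = 20
n=1,k=3: not 1>3, res = 20+4 = 24
n=1,k=4: not 1>4, res = 24+4 = 28
n=1,k=5: not 1>5, res = 28+4 = 32
n=1,k=6: not 1>6, res = 32+4 = 36
n=1,k=7: not 1>7, res = 36+4 = 40
n=2,k=3: not 2>3, res = 40+4 = 44
n=2,k=4: not 2>4, res = 44+4 = 48
n=2,k=5: not 2>5, res = 48+4 = 52
n=2,k=6: not 2>6, res = 52+4 = 56
n=2,k=7: not 2>7, res = 56+4 = 60
n=3,k=3: not 3>3, res = 60+4 = 64
n=3,k=4: not 3>4, res = 64+4 = 68
n=3,k=5: not 3>5, res = 68+4 = 72
n=3,k=6: not 3>6, res = 72+4 = 76
n=3,k=7: not 3>7, res = 76+4 = 80
n=4,k=3: 4>3, res = 80+1 = 81
n=4,k=4: not 4>4, res = 81+4 = 85
n=4,k=5: not 4>5, res = 85+4 = 89
n=4,k=6: not 4>6, res = 89+4 = 93
n=4,k=7: not 4>7, res = 93+4 = 97

97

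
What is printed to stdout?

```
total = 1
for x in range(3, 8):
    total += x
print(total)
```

26

x=3: total = 1+3 = 4
x=4: total = 4+4 = 8
x=5: total = 8+5 = 13
x=6: total = 13+6 = 19
x=7: total = 19+7 = 26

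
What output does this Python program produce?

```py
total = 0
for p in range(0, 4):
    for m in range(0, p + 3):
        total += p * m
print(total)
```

p=0,m=0: total = 0+0 = 0
p=0,m=1: total = 0+0 = 0
p=0,m=2: total = 0+0 = 0
p=1,m=0: total = 0+0 = 0
p=1,m=1: total = 0+1 = 1
p=1,m=2: total = 1+2 = 3
p=1,m=3: total = 3+3 = 6
p=2,m=0: total = 6+0 = 6
p=2,m=1: total = 6+2 = 8
p=2,m=2: total = 8+4 = 12
p=2,m=3: total = 12+6 = 18
p=2,m=4: total = 18+8 = 26
p=3,m=0: total = 26+0 = 26
p=3,m=1: total = 26+3 = 29
p=3,m=2: total = 29+6 = 35
p=3,m=3: total = 35+9 = 44
p=3,m=4: total = 44+12 = 56
p=3,m=5: total = 56+15 = 71

71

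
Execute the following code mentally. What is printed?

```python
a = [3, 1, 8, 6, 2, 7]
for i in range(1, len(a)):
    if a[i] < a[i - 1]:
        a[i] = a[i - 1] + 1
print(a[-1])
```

11

i=1: 1<3, a[1] = 3+1 = 4 → [3, 4, 8, 6, 2, 7]
i=2: 8>=4, unchanged → [3, 4, 8, 6, 2, 7]
i=3: 6<8, a[3] = 8+1 = 9 → [3, 4, 8, 9, 2, 7]
i=4: 2<9, a[4] = 9+1 = 10 → [3, 4, 8, 9, 10, 7]
i=5: 7<10, a[5] = 10+1 = 11 → [3, 4, 8, 9, 10, 11]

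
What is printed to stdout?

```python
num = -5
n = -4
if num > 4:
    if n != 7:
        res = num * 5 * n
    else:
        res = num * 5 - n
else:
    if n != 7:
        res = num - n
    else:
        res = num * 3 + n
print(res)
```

-1

num=-5, n=-4
num > 4 is False; n != 7 is True
→ res = num - n = -1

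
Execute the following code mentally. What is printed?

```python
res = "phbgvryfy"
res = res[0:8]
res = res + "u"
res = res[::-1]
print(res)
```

ufyrvgbhp

slice [0:8] → 'phbgvryf'
+ 'u' → 'phbgvryfu'
reverse → 'ufyrvgbhp'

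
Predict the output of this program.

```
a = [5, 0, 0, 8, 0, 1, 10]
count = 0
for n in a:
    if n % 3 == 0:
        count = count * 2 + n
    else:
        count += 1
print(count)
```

12

n=5: not %3==0, count = 0+1 = 1
n=0: %3==0, count = 1*2+0 = 2
n=0: %3==0, count = 2*2+0 = 4
n=8: not %3==0, count = 4+1 = 5
n=0: %3==0, count = 5*2+0 = 10
n=1: not %3==0, count = 10+1 = 11
n=10: not %3==0, count = 11+1 = 12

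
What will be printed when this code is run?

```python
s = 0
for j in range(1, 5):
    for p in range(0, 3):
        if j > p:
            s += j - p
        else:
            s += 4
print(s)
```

j=1,p=0: 1>0, s = 0+1 = 1
j=1,p=1: not 1>1, s = 1+4 = 5
j=1,p=2: not 1>2, s = 5+4 = 9
j=2,p=0: 2>0, s = 9+2 = 11
j=2,p=1: 2>1, s = 11+1 = 12
j=2,p=2: not 2>2, s = 12+4 = 16
j=3,p=0: 3>0, s = 16+3 = 19
j=3,p=1: 3>1, s = 19+2 = 21
j=3,p=2: 3>2, s = 21+1 = 22
j=4,p=0: 4>0, s = 22+4 = 26
j=4,p=1: 4>1, s = 26+3 = 29
j=4,p=2: 4>2, s = 29+2 = 31

31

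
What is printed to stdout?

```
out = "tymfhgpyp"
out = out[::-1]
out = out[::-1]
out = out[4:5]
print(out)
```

reverse → 'pypghfmyt'
reverse → 'tymfhgpyp'
slice [4:5] → 'h'

h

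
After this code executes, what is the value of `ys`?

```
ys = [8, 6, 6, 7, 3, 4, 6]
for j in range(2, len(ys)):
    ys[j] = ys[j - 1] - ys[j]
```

j=2: ys[2] = 6-6 = 0 → [8, 6, 0, 7, 3, 4, 6]
j=3: ys[3] = 0-7 = -7 → [8, 6, 0, -7, 3, 4, 6]
j=4: ys[4] = (-7)-3 = -10 → [8, 6, 0, -7, -10, 4, 6]
j=5: ys[5] = (-10)-4 = -14 → [8, 6, 0, -7, -10, -14, 6]
j=6: ys[6] = (-14)-6 = -20 → [8, 6, 0, -7, -10, -14, -20]

[8, 6, 0, -7, -10, -14, -20]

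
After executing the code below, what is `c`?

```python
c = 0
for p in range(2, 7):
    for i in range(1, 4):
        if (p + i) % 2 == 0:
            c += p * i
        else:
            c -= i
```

p=2,i=1: odd sum, c = 0-1 = -1
p=2,i=2: even sum, c = (-1)+4 = 3
p=2,i=3: odd sum, c = 3-3 = 0
p=3,i=1: even sum, c = 0+3 = 3
p=3,i=2: odd sum, c = 3-2 = 1
p=3,i=3: even sum, c = 1+9 = 10
p=4,i=1: odd sum, c = 10-1 = 9
p=4,i=2: even sum, c = 9+8 = 17
p=4,i=3: odd sum, c = 17-3 = 14
p=5,i=1: even sum, c = 14+5 = 19
p=5,i=2: odd sum, c = 19-2 = 17
p=5,i=3: even sum, c = 17+15 = 32
p=6,i=1: odd sum, c = 32-1 = 31
p=6,i=2: even sum, c = 31+12 = 43
p=6,i=3: odd sum, c = 43-3 = 40

40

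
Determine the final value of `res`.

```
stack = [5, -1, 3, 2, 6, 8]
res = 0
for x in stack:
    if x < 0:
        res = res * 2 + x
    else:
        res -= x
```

x=5: not <0, res = 0-5 = -5
x=-1: <0, res = (-5)*2+(-1) = -11
x=3: not <0, res = (-11)-3 = -14
x=2: not <0, res = (-14)-2 = -16
x=6: not <0, res = (-16)-6 = -22
x=8: not <0, res = (-22)-8 = -30

-30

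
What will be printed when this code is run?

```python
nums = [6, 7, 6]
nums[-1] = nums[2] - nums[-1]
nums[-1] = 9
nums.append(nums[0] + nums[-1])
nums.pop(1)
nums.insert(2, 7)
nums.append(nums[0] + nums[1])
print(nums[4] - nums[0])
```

9

nums[-1] = nums[2]-nums[-1] = 6-6 = 0 → [6, 7, 0]
nums[-1] = 9 → [6, 7, 9]
append nums[0]+nums[-1] = 6+9 = 15 → [6, 7, 9, 15]
pop(1) removes 7 → [6, 9, 15]
insert 7 at 2 → [6, 9, 7, 15]
append nums[0]+nums[1] = 6+9 = 15 → [6, 9, 7, 15, 15]
nums[4]-nums[0] = 15-6 = 9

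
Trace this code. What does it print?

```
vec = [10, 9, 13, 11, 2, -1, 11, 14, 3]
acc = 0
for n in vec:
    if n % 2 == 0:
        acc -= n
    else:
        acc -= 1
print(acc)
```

n=10: even, acc = 0-10 = -10
n=9: not even, acc = (-10)-1 = -11
n=13: not even, acc = (-11)-1 = -12
n=11: not even, acc = (-12)-1 = -13
n=2: even, acc = (-13)-2 = -15
n=-1: not even, acc = (-15)-1 = -16
n=11: not even, acc = (-16)-1 = -17
n=14: even, acc = (-17)-14 = -31
n=3: not even, acc = (-31)-1 = -32

-32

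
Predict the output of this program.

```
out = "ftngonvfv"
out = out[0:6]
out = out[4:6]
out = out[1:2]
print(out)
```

n

slice [0:6] → 'ftngon'
slice [4:6] → 'on'
slice [1:2] → 'n'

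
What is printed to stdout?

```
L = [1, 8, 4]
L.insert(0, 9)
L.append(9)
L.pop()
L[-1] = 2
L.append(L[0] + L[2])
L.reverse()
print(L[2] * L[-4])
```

insert 9 at 0 → [9, 1, 8, 4]
append 9 → [9, 1, 8, 4, 9]
pop() removes 9 → [9, 1, 8, 4]
L[-1] = 2 → [9, 1, 8, 2]
append L[0]+L[2] = 9+8 = 17 → [9, 1, 8, 2, 17]
reverse → [17, 2, 8, 1, 9]
L[2]*L[-4] = 8*2 = 16

16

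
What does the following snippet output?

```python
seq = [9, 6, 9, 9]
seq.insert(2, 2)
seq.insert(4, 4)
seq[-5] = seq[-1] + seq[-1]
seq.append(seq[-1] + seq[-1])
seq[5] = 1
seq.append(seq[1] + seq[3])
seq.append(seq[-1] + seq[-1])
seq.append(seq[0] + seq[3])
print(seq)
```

insert 2 at 2 → [9, 6, 2, 9, 9]
insert 4 at 4 → [9, 6, 2, 9, 4, 9]
seq[-5] = seq[-1]+seq[-1] = 9+9 = 18 → [9, 18, 2, 9, 4, 9]
append seq[-1]+seq[-1] = 9+9 = 18 → [9, 18, 2, 9, 4, 9, 18]
seq[5] = 1 → [9, 18, 2, 9, 4, 1, 18]
append seq[1]+seq[3] = 18+9 = 27 → [9, 18, 2, 9, 4, 1, 18, 27]
append seq[-1]+seq[-1] = 27+27 = 54 → [9, 18, 2, 9, 4, 1, 18, 27, 54]
append seq[0]+seq[3] = 9+9 = 18 → [9, 18, 2, 9, 4, 1, 18, 27, 54, 18]

[9, 18, 2, 9, 4, 1, 18, 27, 54, 18]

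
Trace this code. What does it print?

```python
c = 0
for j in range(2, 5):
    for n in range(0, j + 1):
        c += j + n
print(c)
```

j=2,n=0: c = 0+2 = 2
j=2,n=1: c = 2+3 = 5
j=2,n=2: c = 5+4 = 9
j=3,n=0: c = 9+3 = 12
j=3,n=1: c = 12+4 = 16
j=3,n=2: c = 16+5 = 21
j=3,n=3: c = 21+6 = 27
j=4,n=0: c = 27+4 = 31
j=4,n=1: c = 31+5 = 36
j=4,n=2: c = 36+6 = 42
j=4,n=3: c = 42+7 = 49
j=4,n=4: c = 49+8 = 57

57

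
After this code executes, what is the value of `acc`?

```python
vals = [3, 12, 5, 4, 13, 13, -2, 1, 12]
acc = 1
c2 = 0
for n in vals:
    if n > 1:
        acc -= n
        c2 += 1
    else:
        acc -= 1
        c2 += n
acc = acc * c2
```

n=3: >1, acc = 1-3 = -2; c2=1
n=12: >1, acc = (-2)-12 = -14; c2=2
n=5: >1, acc = (-14)-5 = -19; c2=3
n=4: >1, acc = (-19)-4 = -23; c2=4
n=13: >1, acc = (-23)-13 = -36; c2=5
n=13: >1, acc = (-36)-13 = -49; c2=6
n=-2: not >1, acc = (-49)-1 = -50; c2=4
n=1: not >1, acc = (-50)-1 = -51; c2=5
n=12: >1, acc = (-51)-12 = -63; c2=6
acc*c2 = (-63)*6 = -378

-378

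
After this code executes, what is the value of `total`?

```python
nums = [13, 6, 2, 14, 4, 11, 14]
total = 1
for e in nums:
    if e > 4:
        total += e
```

59

e=13: >4, total = 1+13 = 14
e=6: >4, total = 14+6 = 20
e=2: not >4
e=14: >4, total = 20+14 = 34
e=4: not >4
e=11: >4, total = 34+11 = 45
e=14: >4, total = 45+14 = 59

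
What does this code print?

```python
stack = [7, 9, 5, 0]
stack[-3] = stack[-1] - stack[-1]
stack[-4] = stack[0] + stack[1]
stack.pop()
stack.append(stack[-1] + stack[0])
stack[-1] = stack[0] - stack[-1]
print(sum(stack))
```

7

stack[-3] = stack[-1]-stack[-1] = 0-0 = 0 → [7, 0, 5, 0]
stack[-4] = stack[0]+stack[1] = 7+0 = 7 → [7, 0, 5, 0]
pop() removes 0 → [7, 0, 5]
append stack[-1]+stack[0] = 5+7 = 12 → [7, 0, 5, 12]
stack[-1] = stack[0]-stack[-1] = 7-12 = -5 → [7, 0, 5, -5]
sum = 7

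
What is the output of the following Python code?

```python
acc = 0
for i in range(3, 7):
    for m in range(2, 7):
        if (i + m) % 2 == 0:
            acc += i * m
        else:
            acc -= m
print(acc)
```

i=3,m=2: odd sum, acc = 0-2 = -2
i=3,m=3: even sum, acc = (-2)+9 = 7
i=3,m=4: odd sum, acc = 7-4 = 3
i=3,m=5: even sum, acc = 3+15 = 18
i=3,m=6: odd sum, acc = 18-6 = 12
i=4,m=2: even sum, acc = 12+8 = 20
i=4,m=3: odd sum, acc = 20-3 = 17
i=4,m=4: even sum, acc = 17+16 = 33
i=4,m=5: odd sum, acc = 33-5 = 28
i=4,m=6: even sum, acc = 28+24 = 52
i=5,m=2: odd sum, acc = 52-2 = 50
i=5,m=3: even sum, acc = 50+15 = 65
i=5,m=4: odd sum, acc = 65-4 = 61
i=5,m=5: even sum, acc = 61+25 = 86
i=5,m=6: odd sum, acc = 86-6 = 80
i=6,m=2: even sum, acc = 80+12 = 92
i=6,m=3: odd sum, acc = 92-3 = 89
i=6,m=4: even sum, acc = 89+24 = 113
i=6,m=5: odd sum, acc = 113-5 = 108
i=6,m=6: even sum, acc = 108+36 = 144

144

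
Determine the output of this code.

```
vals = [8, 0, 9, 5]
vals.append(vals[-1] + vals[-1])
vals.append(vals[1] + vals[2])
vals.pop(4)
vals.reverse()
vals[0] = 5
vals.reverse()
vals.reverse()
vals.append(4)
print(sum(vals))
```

31

append vals[-1]+vals[-1] = 5+5 = 10 → [8, 0, 9, 5, 10]
append vals[1]+vals[2] = 0+9 = 9 → [8, 0, 9, 5, 10, 9]
pop(4) removes 10 → [8, 0, 9, 5, 9]
reverse → [9, 5, 9, 0, 8]
vals[0] = 5 → [5, 5, 9, 0, 8]
reverse → [8, 0, 9, 5, 5]
reverse → [5, 5, 9, 0, 8]
append 4 → [5, 5, 9, 0, 8, 4]
sum = 31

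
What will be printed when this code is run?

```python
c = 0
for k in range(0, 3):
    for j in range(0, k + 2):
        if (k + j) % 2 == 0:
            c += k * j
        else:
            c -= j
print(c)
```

-2

k=0,j=0: even sum, c = 0+0 = 0
k=0,j=1: odd sum, c = 0-1 = -1
k=1,j=0: odd sum, c = (-1)-0 = -1
k=1,j=1: even sum, c = (-1)+1 = 0
k=1,j=2: odd sum, c = 0-2 = -2
k=2,j=0: even sum, c = (-2)+0 = -2
k=2,j=1: odd sum, c = (-2)-1 = -3
k=2,j=2: even sum, c = (-3)+4 = 1
k=2,j=3: odd sum, c = 1-3 = -2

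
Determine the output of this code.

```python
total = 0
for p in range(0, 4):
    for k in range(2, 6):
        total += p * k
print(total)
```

p=0,k=2: total = 0+0 = 0
p=0,k=3: total = 0+0 = 0
p=0,k=4: total = 0+0 = 0
p=0,k=5: total = 0+0 = 0
p=1,k=2: total = 0+2 = 2
p=1,k=3: total = 2+3 = 5
p=1,k=4: total = 5+4 = 9
p=1,k=5: total = 9+5 = 14
p=2,k=2: total = 14+4 = 18
p=2,k=3: total = 18+6 = 24
p=2,k=4: total = 24+8 = 32
p=2,k=5: total = 32+10 = 42
p=3,k=2: total = 42+6 = 48
p=3,k=3: total = 48+9 = 57
p=3,k=4: total = 57+12 = 69
p=3,k=5: total = 69+15 = 84

84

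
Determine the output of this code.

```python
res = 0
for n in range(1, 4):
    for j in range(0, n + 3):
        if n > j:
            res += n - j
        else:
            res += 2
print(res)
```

28

n=1,j=0: 1>0, res = 0+1 = 1
n=1,j=1: not 1>1, res = 1+2 = 3
n=1,j=2: not 1>2, res = 3+2 = 5
n=1,j=3: not 1>3, res = 5+2 = 7
n=2,j=0: 2>0, res = 7+2 = 9
n=2,j=1: 2>1, res = 9+1 = 10
n=2,j=2: not 2>2, res = 10+2 = 12
n=2,j=3: not 2>3, res = 12+2 = 14
n=2,j=4: not 2>4, res = 14+2 = 16
n=3,j=0: 3>0, res = 16+3 = 19
n=3,j=1: 3>1, res = 19+2 = 21
n=3,j=2: 3>2, res = 21+1 = 22
n=3,j=3: not 3>3, res = 22+2 = 24
n=3,j=4: not 3>4, res = 24+2 = 26
n=3,j=5: not 3>5, res = 26+2 = 28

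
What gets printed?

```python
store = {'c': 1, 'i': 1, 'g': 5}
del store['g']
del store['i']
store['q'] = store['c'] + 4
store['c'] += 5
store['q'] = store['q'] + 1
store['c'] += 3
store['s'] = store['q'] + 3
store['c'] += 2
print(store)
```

{'c': 11, 'q': 6, 's': 9}

del 'g' → {'c': 1, 'i': 1}
del 'i' → {'c': 1}
store['q'] = store['c']+4 = 5 → {'c': 1, 'q': 5}
store['c'] = 1+5 = 6 → {'c': 6, 'q': 5}
store['q'] = store['q']+1 = 6 → {'c': 6, 'q': 6}
store['c'] = 6+3 = 9 → {'c': 9, 'q': 6}
store['s'] = store['q']+3 = 9 → {'c': 9, 'q': 6, 's': 9}
store['c'] = 9+2 = 11 → {'c': 11, 'q': 6, 's': 9}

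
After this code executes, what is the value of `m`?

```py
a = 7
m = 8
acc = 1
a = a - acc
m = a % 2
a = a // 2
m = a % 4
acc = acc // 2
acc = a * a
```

3

a = 7-1 = 6
m = 6%2 = 0
a = 6//2 = 3
m = 3%4 = 3
acc = 1//2 = 0
acc = 3*3 = 9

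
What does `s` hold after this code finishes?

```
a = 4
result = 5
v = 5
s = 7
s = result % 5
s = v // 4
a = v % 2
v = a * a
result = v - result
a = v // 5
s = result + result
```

-8

s = 5%5 = 0
s = 5//4 = 1
a = 5%2 = 1
v = 1*1 = 1
result = 1-5 = -4
a = 1//5 = 0
s = (-4)+(-4) = -8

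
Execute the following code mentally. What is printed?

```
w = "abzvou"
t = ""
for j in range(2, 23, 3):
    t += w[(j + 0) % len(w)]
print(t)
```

j=2: add w[2]='z' → 'z'
j=5: add w[5]='u' → 'zu'
j=8: add w[2]='z' → 'zuz'
j=11: add w[5]='u' → 'zuzu'
j=14: add w[2]='z' → 'zuzuz'
j=17: add w[5]='u' → 'zuzuzu'
j=20: add w[2]='z' → 'zuzuzuz'

zuzuzuz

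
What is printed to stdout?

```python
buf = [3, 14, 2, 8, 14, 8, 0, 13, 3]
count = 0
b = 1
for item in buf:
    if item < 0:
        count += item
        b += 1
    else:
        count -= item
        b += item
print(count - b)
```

item=3: not <0, count = 0-3 = -3; b=4
item=14: not <0, count = (-3)-14 = -17; b=18
item=2: not <0, count = (-17)-2 = -19; b=20
item=8: not <0, count = (-19)-8 = -27; b=28
item=14: not <0, count = (-27)-14 = -41; b=42
item=8: not <0, count = (-41)-8 = -49; b=50
item=0: not <0, count = (-49)-0 = -49; b=50
item=13: not <0, count = (-49)-13 = -62; b=63
item=3: not <0, count = (-62)-3 = -65; b=66
count-b = (-65)-66 = -131

-131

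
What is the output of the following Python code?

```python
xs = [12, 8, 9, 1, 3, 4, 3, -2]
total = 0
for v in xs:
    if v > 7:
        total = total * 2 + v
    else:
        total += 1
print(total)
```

v=12: >7, total = 0*2+12 = 12
v=8: >7, total = 12*2+8 = 32
v=9: >7, total = 32*2+9 = 73
v=1: not >7, total = 73+1 = 74
v=3: not >7, total = 74+1 = 75
v=4: not >7, total = 75+1 = 76
v=3: not >7, total = 76+1 = 77
v=-2: not >7, total = 77+1 = 78

78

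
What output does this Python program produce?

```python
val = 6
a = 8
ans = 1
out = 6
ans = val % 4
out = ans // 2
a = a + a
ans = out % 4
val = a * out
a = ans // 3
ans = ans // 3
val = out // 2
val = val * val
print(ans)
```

ans = 6%4 = 2
out = 2//2 = 1
a = 8+8 = 16
ans = 1%4 = 1
val = 16*1 = 16
a = 1//3 = 0
ans = 1//3 = 0
val = 1//2 = 0
val = 0*0 = 0

0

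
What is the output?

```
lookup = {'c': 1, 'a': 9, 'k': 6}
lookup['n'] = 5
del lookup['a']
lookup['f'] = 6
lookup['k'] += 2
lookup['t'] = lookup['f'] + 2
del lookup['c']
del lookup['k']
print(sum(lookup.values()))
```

19

lookup['n'] = 5 → {'c': 1, 'a': 9, 'k': 6, 'n': 5}
del 'a' → {'c': 1, 'k': 6, 'n': 5}
lookup['f'] = 6 → {'c': 1, 'k': 6, 'n': 5, 'f': 6}
lookup['k'] = 6+2 = 8 → {'c': 1, 'k': 8, 'n': 5, 'f': 6}
lookup['t'] = lookup['f']+2 = 8 → {'c': 1, 'k': 8, 'n': 5, 'f': 6, 't': 8}
del 'c' → {'k': 8, 'n': 5, 'f': 6, 't': 8}
del 'k' → {'n': 5, 'f': 6, 't': 8}
sum of values = 19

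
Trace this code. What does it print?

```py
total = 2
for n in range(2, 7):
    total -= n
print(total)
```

n=2: total = 2-2 = 0
n=3: total = 0-3 = -3
n=4: total = (-3)-4 = -7
n=5: total = (-7)-5 = -12
n=6: total = (-12)-6 = -18

-18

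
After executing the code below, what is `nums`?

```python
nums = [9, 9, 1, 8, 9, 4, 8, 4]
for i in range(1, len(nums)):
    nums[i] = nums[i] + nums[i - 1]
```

[9, 18, 19, 27, 36, 40, 48, 52]

i=1: nums[1] = 9+9 = 18 → [9, 18, 1, 8, 9, 4, 8, 4]
i=2: nums[2] = 1+18 = 19 → [9, 18, 19, 8, 9, 4, 8, 4]
i=3: nums[3] = 8+19 = 27 → [9, 18, 19, 27, 9, 4, 8, 4]
i=4: nums[4] = 9+27 = 36 → [9, 18, 19, 27, 36, 4, 8, 4]
i=5: nums[5] = 4+36 = 40 → [9, 18, 19, 27, 36, 40, 8, 4]
i=6: nums[6] = 8+40 = 48 → [9, 18, 19, 27, 36, 40, 48, 4]
i=7: nums[7] = 4+48 = 52 → [9, 18, 19, 27, 36, 40, 48, 52]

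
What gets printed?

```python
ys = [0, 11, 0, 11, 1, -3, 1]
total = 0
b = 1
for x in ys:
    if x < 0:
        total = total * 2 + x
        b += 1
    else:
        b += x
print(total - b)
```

x=0: not <0; b=1
x=11: not <0; b=12
x=0: not <0; b=12
x=11: not <0; b=23
x=1: not <0; b=24
x=-3: <0, total = 0*2+(-3) = -3; b=25
x=1: not <0; b=26
total-b = (-3)-26 = -29

-29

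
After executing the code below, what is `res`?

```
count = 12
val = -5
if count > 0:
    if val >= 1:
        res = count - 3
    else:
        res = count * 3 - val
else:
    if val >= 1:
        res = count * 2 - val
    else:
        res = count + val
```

41

count=12, val=-5
count > 0 is True; val >= 1 is False
→ res = count * 3 - val = 41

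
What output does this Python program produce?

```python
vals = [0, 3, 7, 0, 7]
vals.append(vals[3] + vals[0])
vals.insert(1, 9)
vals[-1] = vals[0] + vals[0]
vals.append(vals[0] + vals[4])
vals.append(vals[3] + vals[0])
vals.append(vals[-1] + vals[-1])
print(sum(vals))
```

47

append vals[3]+vals[0] = 0+0 = 0 → [0, 3, 7, 0, 7, 0]
insert 9 at 1 → [0, 9, 3, 7, 0, 7, 0]
vals[-1] = vals[0]+vals[0] = 0+0 = 0 → [0, 9, 3, 7, 0, 7, 0]
append vals[0]+vals[4] = 0+0 = 0 → [0, 9, 3, 7, 0, 7, 0, 0]
append vals[3]+vals[0] = 7+0 = 7 → [0, 9, 3, 7, 0, 7, 0, 0, 7]
append vals[-1]+vals[-1] = 7+7 = 14 → [0, 9, 3, 7, 0, 7, 0, 0, 7, 14]
sum = 47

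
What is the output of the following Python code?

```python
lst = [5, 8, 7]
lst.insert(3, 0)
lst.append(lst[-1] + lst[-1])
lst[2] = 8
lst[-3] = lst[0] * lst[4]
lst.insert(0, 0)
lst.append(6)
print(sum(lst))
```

19

insert 0 at 3 → [5, 8, 7, 0]
append lst[-1]+lst[-1] = 0+0 = 0 → [5, 8, 7, 0, 0]
lst[2] = 8 → [5, 8, 8, 0, 0]
lst[-3] = lst[0]*lst[4] = 5*0 = 0 → [5, 8, 0, 0, 0]
insert 0 at 0 → [0, 5, 8, 0, 0, 0]
append 6 → [0, 5, 8, 0, 0, 0, 6]
sum = 19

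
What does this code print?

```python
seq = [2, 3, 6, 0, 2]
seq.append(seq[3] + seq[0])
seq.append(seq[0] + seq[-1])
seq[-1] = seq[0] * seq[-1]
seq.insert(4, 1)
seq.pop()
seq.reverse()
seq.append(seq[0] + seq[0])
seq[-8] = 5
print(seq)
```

[5, 2, 1, 0, 6, 3, 2, 4]

append seq[3]+seq[0] = 0+2 = 2 → [2, 3, 6, 0, 2, 2]
append seq[0]+seq[-1] = 2+2 = 4 → [2, 3, 6, 0, 2, 2, 4]
seq[-1] = seq[0]*seq[-1] = 2*4 = 8 → [2, 3, 6, 0, 2, 2, 8]
insert 1 at 4 → [2, 3, 6, 0, 1, 2, 2, 8]
pop() removes 8 → [2, 3, 6, 0, 1, 2, 2]
reverse → [2, 2, 1, 0, 6, 3, 2]
append seq[0]+seq[0] = 2+2 = 4 → [2, 2, 1, 0, 6, 3, 2, 4]
seq[-8] = 5 → [5, 2, 1, 0, 6, 3, 2, 4]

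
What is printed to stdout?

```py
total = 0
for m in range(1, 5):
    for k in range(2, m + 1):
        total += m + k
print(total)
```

m=2,k=2: total = 0+4 = 4
m=3,k=2: total = 4+5 = 9
m=3,k=3: total = 9+6 = 15
m=4,k=2: total = 15+6 = 21
m=4,k=3: total = 21+7 = 28
m=4,k=4: total = 28+8 = 36

36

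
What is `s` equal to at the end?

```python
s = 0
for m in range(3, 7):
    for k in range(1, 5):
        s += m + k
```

m=3,k=1: s = 0+4 = 4
m=3,k=2: s = 4+5 = 9
m=3,k=3: s = 9+6 = 15
m=3,k=4: s = 15+7 = 22
m=4,k=1: s = 22+5 = 27
m=4,k=2: s = 27+6 = 33
m=4,k=3: s = 33+7 = 40
m=4,k=4: s = 40+8 = 48
m=5,k=1: s = 48+6 = 54
m=5,k=2: s = 54+7 = 61
m=5,k=3: s = 61+8 = 69
m=5,k=4: s = 69+9 = 78
m=6,k=1: s = 78+7 = 85
m=6,k=2: s = 85+8 = 93
m=6,k=3: s = 93+9 = 102
m=6,k=4: s = 102+10 = 112

112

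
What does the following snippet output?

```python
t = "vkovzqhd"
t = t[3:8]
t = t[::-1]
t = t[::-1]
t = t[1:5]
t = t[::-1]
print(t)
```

slice [3:8] → 'vzqhd'
reverse → 'dhqzv'
reverse → 'vzqhd'
slice [1:5] → 'zqhd'
reverse → 'dhqz'

dhqz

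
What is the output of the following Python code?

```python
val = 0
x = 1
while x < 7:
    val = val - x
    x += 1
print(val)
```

x=1: val = 0-1 = -1
x=2: val = (-1)-2 = -3
x=3: val = (-3)-3 = -6
x=4: val = (-6)-4 = -10
x=5: val = (-10)-5 = -15
x=6: val = (-15)-6 = -21

-21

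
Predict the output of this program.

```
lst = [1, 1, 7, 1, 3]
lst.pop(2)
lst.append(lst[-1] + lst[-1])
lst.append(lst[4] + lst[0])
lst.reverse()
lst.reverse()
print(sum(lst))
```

pop(2) removes 7 → [1, 1, 1, 3]
append lst[-1]+lst[-1] = 3+3 = 6 → [1, 1, 1, 3, 6]
append lst[4]+lst[0] = 6+1 = 7 → [1, 1, 1, 3, 6, 7]
reverse → [7, 6, 3, 1, 1, 1]
reverse → [1, 1, 1, 3, 6, 7]
sum = 19

19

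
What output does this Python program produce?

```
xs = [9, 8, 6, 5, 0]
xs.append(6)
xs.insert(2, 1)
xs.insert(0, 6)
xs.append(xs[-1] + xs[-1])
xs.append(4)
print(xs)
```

[6, 9, 8, 1, 6, 5, 0, 6, 12, 4]

append 6 → [9, 8, 6, 5, 0, 6]
insert 1 at 2 → [9, 8, 1, 6, 5, 0, 6]
insert 6 at 0 → [6, 9, 8, 1, 6, 5, 0, 6]
append xs[-1]+xs[-1] = 6+6 = 12 → [6, 9, 8, 1, 6, 5, 0, 6, 12]
append 4 → [6, 9, 8, 1, 6, 5, 0, 6, 12, 4]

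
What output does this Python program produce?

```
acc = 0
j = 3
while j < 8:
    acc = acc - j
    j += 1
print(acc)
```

-25

j=3: acc = 0-3 = -3
j=4: acc = (-3)-4 = -7
j=5: acc = (-7)-5 = -12
j=6: acc = (-12)-6 = -18
j=7: acc = (-18)-7 = -25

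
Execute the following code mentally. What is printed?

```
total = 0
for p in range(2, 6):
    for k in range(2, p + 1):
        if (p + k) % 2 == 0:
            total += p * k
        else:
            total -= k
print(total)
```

66

p=2,k=2: even sum, total = 0+4 = 4
p=3,k=2: odd sum, total = 4-2 = 2
p=3,k=3: even sum, total = 2+9 = 11
p=4,k=2: even sum, total = 11+8 = 19
p=4,k=3: odd sum, total = 19-3 = 16
p=4,k=4: even sum, total = 16+16 = 32
p=5,k=2: odd sum, total = 32-2 = 30
p=5,k=3: even sum, total = 30+15 = 45
p=5,k=4: odd sum, total = 45-4 = 41
p=5,k=5: even sum, total = 41+25 = 66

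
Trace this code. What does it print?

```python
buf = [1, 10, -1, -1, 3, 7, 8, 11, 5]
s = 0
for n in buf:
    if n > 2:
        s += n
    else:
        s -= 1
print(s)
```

n=1: not >2, s = 0-1 = -1
n=10: >2, s = (-1)+10 = 9
n=-1: not >2, s = 9-1 = 8
n=-1: not >2, s = 8-1 = 7
n=3: >2, s = 7+3 = 10
n=7: >2, s = 10+7 = 17
n=8: >2, s = 17+8 = 25
n=11: >2, s = 25+11 = 36
n=5: >2, s = 36+5 = 41

41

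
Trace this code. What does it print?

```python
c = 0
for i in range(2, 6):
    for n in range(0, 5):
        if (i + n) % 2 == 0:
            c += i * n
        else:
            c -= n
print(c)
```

48

i=2,n=0: even sum, c = 0+0 = 0
i=2,n=1: odd sum, c = 0-1 = -1
i=2,n=2: even sum, c = (-1)+4 = 3
i=2,n=3: odd sum, c = 3-3 = 0
i=2,n=4: even sum, c = 0+8 = 8
i=3,n=0: odd sum, c = 8-0 = 8
i=3,n=1: even sum, c = 8+3 = 11
i=3,n=2: odd sum, c = 11-2 = 9
i=3,n=3: even sum, c = 9+9 = 18
i=3,n=4: odd sum, c = 18-4 = 14
i=4,n=0: even sum, c = 14+0 = 14
i=4,n=1: odd sum, c = 14-1 = 13
i=4,n=2: even sum, c = 13+8 = 21
i=4,n=3: odd sum, c = 21-3 = 18
i=4,n=4: even sum, c = 18+16 = 34
i=5,n=0: odd sum, c = 34-0 = 34
i=5,n=1: even sum, c = 34+5 = 39
i=5,n=2: odd sum, c = 39-2 = 37
i=5,n=3: even sum, c = 37+15 = 52
i=5,n=4: odd sum, c = 52-4 = 48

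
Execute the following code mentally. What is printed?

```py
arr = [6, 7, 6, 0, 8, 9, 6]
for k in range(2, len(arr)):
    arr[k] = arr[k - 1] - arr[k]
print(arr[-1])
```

-22

k=2: arr[2] = 7-6 = 1 → [6, 7, 1, 0, 8, 9, 6]
k=3: arr[3] = 1-0 = 1 → [6, 7, 1, 1, 8, 9, 6]
k=4: arr[4] = 1-8 = -7 → [6, 7, 1, 1, -7, 9, 6]
k=5: arr[5] = (-7)-9 = -16 → [6, 7, 1, 1, -7, -16, 6]
k=6: arr[6] = (-16)-6 = -22 → [6, 7, 1, 1, -7, -16, -22]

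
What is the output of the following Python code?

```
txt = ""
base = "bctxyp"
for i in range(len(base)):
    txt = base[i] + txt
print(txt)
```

i=0: prepend 'b' → 'b'
i=1: prepend 'c' → 'cb'
i=2: prepend 't' → 'tcb'
i=3: prepend 'x' → 'xtcb'
i=4: prepend 'y' → 'yxtcb'
i=5: prepend 'p' → 'pyxtcb'

pyxtcb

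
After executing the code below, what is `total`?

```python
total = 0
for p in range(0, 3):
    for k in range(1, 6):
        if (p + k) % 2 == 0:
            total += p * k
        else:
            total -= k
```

p=0,k=1: odd sum, total = 0-1 = -1
p=0,k=2: even sum, total = (-1)+0 = -1
p=0,k=3: odd sum, total = (-1)-3 = -4
p=0,k=4: even sum, total = (-4)+0 = -4
p=0,k=5: odd sum, total = (-4)-5 = -9
p=1,k=1: even sum, total = (-9)+1 = -8
p=1,k=2: odd sum, total = (-8)-2 = -10
p=1,k=3: even sum, total = (-10)+3 = -7
p=1,k=4: odd sum, total = (-7)-4 = -11
p=1,k=5: even sum, total = (-11)+5 = -6
p=2,k=1: odd sum, total = (-6)-1 = -7
p=2,k=2: even sum, total = (-7)+4 = -3
p=2,k=3: odd sum, total = (-3)-3 = -6
p=2,k=4: even sum, total = (-6)+8 = 2
p=2,k=5: odd sum, total = 2-5 = -3

-3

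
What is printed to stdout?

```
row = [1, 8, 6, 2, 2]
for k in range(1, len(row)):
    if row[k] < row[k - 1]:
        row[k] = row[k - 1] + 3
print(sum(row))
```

k=1: 8>=1, unchanged → [1, 8, 6, 2, 2]
k=2: 6<8, row[2] = 8+3 = 11 → [1, 8, 11, 2, 2]
k=3: 2<11, row[3] = 11+3 = 14 → [1, 8, 11, 14, 2]
k=4: 2<14, row[4] = 14+3 = 17 → [1, 8, 11, 14, 17]
sum = 51

51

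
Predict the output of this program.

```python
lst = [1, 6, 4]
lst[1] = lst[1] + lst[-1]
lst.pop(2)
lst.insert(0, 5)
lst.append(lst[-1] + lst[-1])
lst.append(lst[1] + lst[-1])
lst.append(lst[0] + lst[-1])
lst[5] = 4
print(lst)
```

lst[1] = lst[1]+lst[-1] = 6+4 = 10 → [1, 10, 4]
pop(2) removes 4 → [1, 10]
insert 5 at 0 → [5, 1, 10]
append lst[-1]+lst[-1] = 10+10 = 20 → [5, 1, 10, 20]
append lst[1]+lst[-1] = 1+20 = 21 → [5, 1, 10, 20, 21]
append lst[0]+lst[-1] = 5+21 = 26 → [5, 1, 10, 20, 21, 26]
lst[5] = 4 → [5, 1, 10, 20, 21, 4]

[5, 1, 10, 20, 21, 4]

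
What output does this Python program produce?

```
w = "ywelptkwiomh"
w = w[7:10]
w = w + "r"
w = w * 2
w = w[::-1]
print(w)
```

roiwroiw

slice [7:10] → 'wio'
+ 'r' → 'wior'
repeat ×2 → 'wiorwior'
reverse → 'roiwroiw'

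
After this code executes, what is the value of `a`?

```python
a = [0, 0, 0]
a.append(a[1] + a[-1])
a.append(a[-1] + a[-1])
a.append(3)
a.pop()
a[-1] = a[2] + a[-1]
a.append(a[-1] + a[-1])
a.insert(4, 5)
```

[0, 0, 0, 0, 5, 0, 0]

append a[1]+a[-1] = 0+0 = 0 → [0, 0, 0, 0]
append a[-1]+a[-1] = 0+0 = 0 → [0, 0, 0, 0, 0]
append 3 → [0, 0, 0, 0, 0, 3]
pop() removes 3 → [0, 0, 0, 0, 0]
a[-1] = a[2]+a[-1] = 0+0 = 0 → [0, 0, 0, 0, 0]
append a[-1]+a[-1] = 0+0 = 0 → [0, 0, 0, 0, 0, 0]
insert 5 at 4 → [0, 0, 0, 0, 5, 0, 0]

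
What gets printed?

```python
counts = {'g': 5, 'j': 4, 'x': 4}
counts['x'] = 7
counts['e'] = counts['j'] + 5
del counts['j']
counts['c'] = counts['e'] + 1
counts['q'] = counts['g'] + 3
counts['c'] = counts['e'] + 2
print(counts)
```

counts['x'] = 7 → {'g': 5, 'j': 4, 'x': 7}
counts['e'] = counts['j']+5 = 9 → {'g': 5, 'j': 4, 'x': 7, 'e': 9}
del 'j' → {'g': 5, 'x': 7, 'e': 9}
counts['c'] = counts['e']+1 = 10 → {'g': 5, 'x': 7, 'e': 9, 'c': 10}
counts['q'] = counts['g']+3 = 8 → {'g': 5, 'x': 7, 'e': 9, 'c': 10, 'q': 8}
counts['c'] = counts['e']+2 = 11 → {'g': 5, 'x': 7, 'e': 9, 'c': 11, 'q': 8}

{'g': 5, 'x': 7, 'e': 9, 'c': 11, 'q': 8}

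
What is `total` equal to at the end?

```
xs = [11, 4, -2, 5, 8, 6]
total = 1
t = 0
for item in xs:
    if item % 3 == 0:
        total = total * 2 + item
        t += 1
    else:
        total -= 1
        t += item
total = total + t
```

item=11: not %3==0, total = 1-1 = 0; t=11
item=4: not %3==0, total = 0-1 = -1; t=15
item=-2: not %3==0, total = (-1)-1 = -2; t=13
item=5: not %3==0, total = (-2)-1 = -3; t=18
item=8: not %3==0, total = (-3)-1 = -4; t=26
item=6: %3==0, total = (-4)*2+6 = -2; t=27
total+t = (-2)+27 = 25

25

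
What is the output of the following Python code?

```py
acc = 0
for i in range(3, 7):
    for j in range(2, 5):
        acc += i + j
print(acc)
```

90

i=3,j=2: acc = 0+5 = 5
i=3,j=3: acc = 5+6 = 11
i=3,j=4: acc = 11+7 = 18
i=4,j=2: acc = 18+6 = 24
i=4,j=3: acc = 24+7 = 31
i=4,j=4: acc = 31+8 = 39
i=5,j=2: acc = 39+7 = 46
i=5,j=3: acc = 46+8 = 54
i=5,j=4: acc = 54+9 = 63
i=6,j=2: acc = 63+8 = 71
i=6,j=3: acc = 71+9 = 80
i=6,j=4: acc = 80+10 = 90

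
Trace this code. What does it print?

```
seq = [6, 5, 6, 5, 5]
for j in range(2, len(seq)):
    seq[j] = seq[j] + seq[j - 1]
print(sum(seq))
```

59

j=2: seq[2] = 6+5 = 11 → [6, 5, 11, 5, 5]
j=3: seq[3] = 5+11 = 16 → [6, 5, 11, 16, 5]
j=4: seq[4] = 5+16 = 21 → [6, 5, 11, 16, 21]
sum = 59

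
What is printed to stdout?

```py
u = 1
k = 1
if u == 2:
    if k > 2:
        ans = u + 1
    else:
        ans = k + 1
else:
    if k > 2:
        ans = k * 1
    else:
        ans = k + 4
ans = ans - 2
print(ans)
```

u=1, k=1
u == 2 is False; k > 2 is False
→ ans = k + 4 = 5
ans = 5-2 = 3

3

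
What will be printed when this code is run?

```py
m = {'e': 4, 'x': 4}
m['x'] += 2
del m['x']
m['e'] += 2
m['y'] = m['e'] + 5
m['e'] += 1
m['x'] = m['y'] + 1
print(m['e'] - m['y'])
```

-4

m['x'] = 4+2 = 6 → {'e': 4, 'x': 6}
del 'x' → {'e': 4}
m['e'] = 4+2 = 6 → {'e': 6}
m['y'] = m['e']+5 = 11 → {'e': 6, 'y': 11}
m['e'] = 6+1 = 7 → {'e': 7, 'y': 11}
m['x'] = m['y']+1 = 12 → {'e': 7, 'y': 11, 'x': 12}
m['e']-m['y'] = 7-11 = -4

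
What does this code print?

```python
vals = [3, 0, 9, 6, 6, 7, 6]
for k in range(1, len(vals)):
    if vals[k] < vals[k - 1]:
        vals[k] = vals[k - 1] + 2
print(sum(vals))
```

k=1: 0<3, vals[1] = 3+2 = 5 → [3, 5, 9, 6, 6, 7, 6]
k=2: 9>=5, unchanged → [3, 5, 9, 6, 6, 7, 6]
k=3: 6<9, vals[3] = 9+2 = 11 → [3, 5, 9, 11, 6, 7, 6]
k=4: 6<11, vals[4] = 11+2 = 13 → [3, 5, 9, 11, 13, 7, 6]
k=5: 7<13, vals[5] = 13+2 = 15 → [3, 5, 9, 11, 13, 15, 6]
k=6: 6<15, vals[6] = 15+2 = 17 → [3, 5, 9, 11, 13, 15, 17]
sum = 73

73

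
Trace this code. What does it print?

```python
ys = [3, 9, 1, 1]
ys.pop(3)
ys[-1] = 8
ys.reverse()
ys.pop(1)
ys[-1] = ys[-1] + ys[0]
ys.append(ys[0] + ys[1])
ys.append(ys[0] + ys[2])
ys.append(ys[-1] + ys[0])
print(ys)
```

[8, 11, 19, 27, 35]

pop(3) removes 1 → [3, 9, 1]
ys[-1] = 8 → [3, 9, 8]
reverse → [8, 9, 3]
pop(1) removes 9 → [8, 3]
ys[-1] = ys[-1]+ys[0] = 3+8 = 11 → [8, 11]
append ys[0]+ys[1] = 8+11 = 19 → [8, 11, 19]
append ys[0]+ys[2] = 8+19 = 27 → [8, 11, 19, 27]
append ys[-1]+ys[0] = 27+8 = 35 → [8, 11, 19, 27, 35]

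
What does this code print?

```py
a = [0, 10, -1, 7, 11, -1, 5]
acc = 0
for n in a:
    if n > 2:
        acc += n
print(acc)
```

33

n=0: not >2
n=10: >2, acc = 0+10 = 10
n=-1: not >2
n=7: >2, acc = 10+7 = 17
n=11: >2, acc = 17+11 = 28
n=-1: not >2
n=5: >2, acc = 28+5 = 33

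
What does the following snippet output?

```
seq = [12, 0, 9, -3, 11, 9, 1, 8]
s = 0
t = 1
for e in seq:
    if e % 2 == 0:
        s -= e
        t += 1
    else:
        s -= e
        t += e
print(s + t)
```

-16

e=12: even, s = 0-12 = -12; t=2
e=0: even, s = (-12)-0 = -12; t=3
e=9: not even, s = (-12)-9 = -21; t=12
e=-3: not even, s = (-21)-(-3) = -18; t=9
e=11: not even, s = (-18)-11 = -29; t=20
e=9: not even, s = (-29)-9 = -38; t=29
e=1: not even, s = (-38)-1 = -39; t=30
e=8: even, s = (-39)-8 = -47; t=31
s+t = (-47)+31 = -16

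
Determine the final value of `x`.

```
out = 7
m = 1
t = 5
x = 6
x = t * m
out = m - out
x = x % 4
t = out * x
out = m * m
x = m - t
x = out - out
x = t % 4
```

x = 5*1 = 5
out = 1-7 = -6
x = 5%4 = 1
t = (-6)*1 = -6
out = 1*1 = 1
x = 1-(-6) = 7
x = 1-1 = 0
x = (-6)%4 = 2

2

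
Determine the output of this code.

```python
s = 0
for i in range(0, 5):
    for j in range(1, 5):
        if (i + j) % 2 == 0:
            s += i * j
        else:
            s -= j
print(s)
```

28

i=0,j=1: odd sum, s = 0-1 = -1
i=0,j=2: even sum, s = (-1)+0 = -1
i=0,j=3: odd sum, s = (-1)-3 = -4
i=0,j=4: even sum, s = (-4)+0 = -4
i=1,j=1: even sum, s = (-4)+1 = -3
i=1,j=2: odd sum, s = (-3)-2 = -5
i=1,j=3: even sum, s = (-5)+3 = -2
i=1,j=4: odd sum, s = (-2)-4 = -6
i=2,j=1: odd sum, s = (-6)-1 = -7
i=2,j=2: even sum, s = (-7)+4 = -3
i=2,j=3: odd sum, s = (-3)-3 = -6
i=2,j=4: even sum, s = (-6)+8 = 2
i=3,j=1: even sum, s = 2+3 = 5
i=3,j=2: odd sum, s = 5-2 = 3
i=3,j=3: even sum, s = 3+9 = 12
i=3,j=4: odd sum, s = 12-4 = 8
i=4,j=1: odd sum, s = 8-1 = 7
i=4,j=2: even sum, s = 7+8 = 15
i=4,j=3: odd sum, s = 15-3 = 12
i=4,j=4: even sum, s = 12+16 = 28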